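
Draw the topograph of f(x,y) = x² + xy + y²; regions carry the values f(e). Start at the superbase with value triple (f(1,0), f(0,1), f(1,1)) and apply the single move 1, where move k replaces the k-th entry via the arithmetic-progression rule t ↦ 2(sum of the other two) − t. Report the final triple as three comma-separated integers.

start (1,1,3) = (f(1,0),f(0,1),f(1,1))
replace slot 1: 2·(1+3) − 1 = 7 → (7,1,3)

7,1,3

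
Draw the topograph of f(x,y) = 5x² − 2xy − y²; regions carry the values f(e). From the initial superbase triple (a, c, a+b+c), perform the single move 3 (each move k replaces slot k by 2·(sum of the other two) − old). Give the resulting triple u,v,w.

start (5,-1,2) = (f(1,0),f(0,1),f(1,1))
replace slot 3: 2·(5+(-1)) − 2 = 6 → (5,-1,6)

5,-1,6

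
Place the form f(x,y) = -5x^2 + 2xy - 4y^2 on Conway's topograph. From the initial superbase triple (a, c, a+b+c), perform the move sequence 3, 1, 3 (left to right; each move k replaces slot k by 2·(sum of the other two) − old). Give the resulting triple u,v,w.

start (-5,-4,-7) = (f(1,0),f(0,1),f(1,1))
replace slot 3: 2·((-5)+(-4)) − (-7) = -11 → (-5,-4,-11)
replace slot 1: 2·((-4)+(-11)) − (-5) = -25 → (-25,-4,-11)
replace slot 3: 2·((-25)+(-4)) − (-11) = -47 → (-25,-4,-47)

-25,-4,-47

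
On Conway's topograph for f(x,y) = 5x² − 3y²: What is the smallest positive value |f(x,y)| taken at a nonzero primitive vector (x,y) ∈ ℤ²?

descent: ρ → (-3,6,2)  [lands on river]
river: ρ → (2,6,-3)
closes: descent 1, river 2
min |a| on river = 2

2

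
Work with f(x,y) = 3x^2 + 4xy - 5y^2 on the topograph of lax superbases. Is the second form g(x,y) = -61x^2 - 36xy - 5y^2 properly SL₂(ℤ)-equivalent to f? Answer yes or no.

D₁ = 76, D₂ = 76
river cycle of f (length 6): (-5, 6, 2), (2, 6, -5), (-5, 4, 3), (3, 8, -1), (-1, 8, 3), (3, 4, -5)
river cycle of g (length 6): (-5, 6, 2), (2, 6, -5), (-5, 4, 3), (3, 8, -1), (-1, 8, 3), (3, 4, -5)
cycles coincide ⇒ equivalent

yes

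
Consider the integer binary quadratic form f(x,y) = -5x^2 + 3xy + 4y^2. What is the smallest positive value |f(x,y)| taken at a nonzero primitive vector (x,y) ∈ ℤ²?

river: ρ → (4,5,-4)
river: ρ → (-4,3,5)
river: ρ → (5,7,-2)
river: ρ → (-2,9,1)
river: ρ → (1,9,-2)
river: ρ → (-2,7,5)
river: ρ → (5,3,-4)
river: ρ → (-4,5,4)
river: ρ → (4,3,-5)
river: ρ → (-5,7,2)
river: ρ → (2,9,-1)
river: ρ → (-1,9,2)
river: ρ → (2,7,-5)
river: ρ → (-5,3,4)
closes: descent 0, river 14
min |a| on river = 1

1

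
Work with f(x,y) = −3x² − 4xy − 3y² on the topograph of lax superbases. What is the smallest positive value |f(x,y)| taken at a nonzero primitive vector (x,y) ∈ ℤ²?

translate: b→-2 (≡4 mod 6), so (3,4,3)→(3,-2,2)
flip: (3,-2,2)→(2,2,3)
reduced (well bottom): (2,2,3) with a≤c, −a<b≤a
well minimum |f| = |-2| = 2 (negative-definite)

2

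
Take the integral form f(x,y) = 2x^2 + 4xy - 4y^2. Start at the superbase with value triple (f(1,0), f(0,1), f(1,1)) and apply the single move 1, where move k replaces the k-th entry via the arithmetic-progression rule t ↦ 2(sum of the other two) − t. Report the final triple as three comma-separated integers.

start (2,-4,2) = (f(1,0),f(0,1),f(1,1))
replace slot 1: 2·((-4)+2) − 2 = -6 → (-6,-4,2)

-6,-4,2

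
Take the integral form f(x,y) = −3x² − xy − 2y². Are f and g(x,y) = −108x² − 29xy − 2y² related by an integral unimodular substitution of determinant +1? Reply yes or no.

D₁ = -23, D₂ = -23
f is negative-definite; reduce −f:
−f: flip: (3,1,2)→(2,-1,3)
−f: reduced (well bottom): (2,-1,3) with a≤c, −a<b≤a
flip sign back: reduced form of f is (-2,1,-3)
g is negative-definite; reduce −g:
−g: flip: (108,29,2)→(2,-29,108)
−g: translate: b→-1 (≡-29 mod 4), so (2,-29,108)→(2,-1,3)
−g: reduced (well bottom): (2,-1,3) with a≤c, −a<b≤a
flip sign back: reduced form of g is (-2,1,-3)
reduced forms (-2, 1, -3) vs (-2, 1, -3) ⇒ equivalent

yes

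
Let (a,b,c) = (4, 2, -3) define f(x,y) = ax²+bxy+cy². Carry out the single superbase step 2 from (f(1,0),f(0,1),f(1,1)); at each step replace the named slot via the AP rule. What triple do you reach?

start (4,-3,3) = (f(1,0),f(0,1),f(1,1))
replace slot 2: 2·(4+3) − (-3) = 17 → (4,17,3)

4,17,3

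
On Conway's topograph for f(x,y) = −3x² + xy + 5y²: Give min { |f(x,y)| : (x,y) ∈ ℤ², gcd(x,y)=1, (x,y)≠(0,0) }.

descent: ρ → (5,-1,-3)
descent: ρ → (-3,7,1)  [lands on river]
river: ρ → (1,7,-3)
river: ρ → (-3,5,3)
river: ρ → (3,7,-1)
river: ρ → (-1,7,3)
river: ρ → (3,5,-3)
closes: descent 2, river 6
min |a| on river = 1

1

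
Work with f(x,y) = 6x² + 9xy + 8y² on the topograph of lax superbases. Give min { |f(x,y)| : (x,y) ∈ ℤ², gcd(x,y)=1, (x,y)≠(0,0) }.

translate: b→-3 (≡9 mod 12), so (6,9,8)→(6,-3,5)
flip: (6,-3,5)→(5,3,6)
reduced (well bottom): (5,3,6) with a≤c, −a<b≤a
well minimum = a = 5

5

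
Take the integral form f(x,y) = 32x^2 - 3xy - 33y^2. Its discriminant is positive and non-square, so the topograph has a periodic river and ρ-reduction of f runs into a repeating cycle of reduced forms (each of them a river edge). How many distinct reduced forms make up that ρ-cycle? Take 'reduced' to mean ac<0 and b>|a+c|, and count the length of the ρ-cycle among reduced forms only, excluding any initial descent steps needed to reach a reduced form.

D = 4233, ⌊√D⌋ = 65
descent: ρ → (-33,3,32)  [lands on river]
river: ρ → (32,61,-4)
river: ρ → (-4,59,47)
river: ρ → (47,35,-16)
river: ρ → (-16,61,8)
river: ρ → (8,51,-51)
river: ρ → (-51,51,8)
river: ρ → (8,61,-16)
river: ρ → (-16,35,47)
river: ρ → (47,59,-4)
river: ρ → (-4,61,32)
river: ρ → (32,3,-33)
river: ρ → (-33,63,2)
river: ρ → (2,65,-1)
river: ρ → (-1,65,2)
river: ρ → (2,63,-33)
ρ-cycle length = 16 (tail of 1 descent step not counted)

16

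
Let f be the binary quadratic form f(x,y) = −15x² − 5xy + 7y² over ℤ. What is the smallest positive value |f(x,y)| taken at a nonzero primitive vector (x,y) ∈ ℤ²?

descent: ρ → (7,19,-3)  [lands on river]
river: ρ → (-3,17,13)
river: ρ → (13,9,-7)
river: ρ → (-7,19,3)
river: ρ → (3,17,-13)
river: ρ → (-13,9,7)
closes: descent 1, river 6
min |a| on river = 3

3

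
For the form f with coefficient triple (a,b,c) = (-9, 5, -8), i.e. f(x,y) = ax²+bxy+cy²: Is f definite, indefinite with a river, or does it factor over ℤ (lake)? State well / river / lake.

D = b²−4ac = 5² − 4·(-9)·(-8) = -263
D < 0 ⇒ definite ⇒ every region one sign ⇒ single well

well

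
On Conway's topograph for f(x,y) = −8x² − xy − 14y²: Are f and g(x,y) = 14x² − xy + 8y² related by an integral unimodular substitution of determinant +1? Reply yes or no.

D₁ = -447, D₂ = -447
f is negative-definite; reduce −f:
−f: reduced (well bottom): (8,1,14) with a≤c, −a<b≤a
flip sign back: reduced form of f is (-8,-1,-14)
g: flip: (14,-1,8)→(8,1,14)
g: reduced (well bottom): (8,1,14) with a≤c, −a<b≤a
reduced forms (-8, -1, -14) vs (8, 1, 14) ⇒ inequivalent

no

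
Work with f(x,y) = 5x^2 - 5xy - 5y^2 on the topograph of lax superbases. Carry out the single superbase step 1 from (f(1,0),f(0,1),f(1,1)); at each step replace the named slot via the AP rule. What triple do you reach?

start (5,-5,-5) = (f(1,0),f(0,1),f(1,1))
replace slot 1: 2·((-5)+(-5)) − 5 = -25 → (-25,-5,-5)

-25,-5,-5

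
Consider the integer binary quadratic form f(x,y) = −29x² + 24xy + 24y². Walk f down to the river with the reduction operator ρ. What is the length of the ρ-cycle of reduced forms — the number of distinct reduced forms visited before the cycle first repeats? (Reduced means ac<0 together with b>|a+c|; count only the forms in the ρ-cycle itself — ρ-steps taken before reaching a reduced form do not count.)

D = 3360, ⌊√D⌋ = 57
river: ρ → (24,24,-29)
river: ρ → (-29,34,19)
river: ρ → (19,42,-21)
river: ρ → (-21,42,19)
river: ρ → (19,34,-29)
river: ρ → (-29,24,24)
ρ-cycle length = 6 (tail of 0 descent steps not counted)

6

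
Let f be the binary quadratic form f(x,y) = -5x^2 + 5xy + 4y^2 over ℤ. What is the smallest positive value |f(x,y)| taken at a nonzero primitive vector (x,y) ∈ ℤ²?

river: ρ → (4,3,-6)
river: ρ → (-6,9,1)
river: ρ → (1,9,-6)
river: ρ → (-6,3,4)
river: ρ → (4,5,-5)
river: ρ → (-5,5,4)
closes: descent 0, river 6
min |a| on river = 1

1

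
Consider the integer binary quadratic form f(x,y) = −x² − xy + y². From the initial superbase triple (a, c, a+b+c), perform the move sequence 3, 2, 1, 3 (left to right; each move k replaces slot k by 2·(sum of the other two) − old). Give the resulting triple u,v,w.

start (-1,1,-1) = (f(1,0),f(0,1),f(1,1))
replace slot 3: 2·((-1)+1) − (-1) = 1 → (-1,1,1)
replace slot 2: 2·((-1)+1) − 1 = -1 → (-1,-1,1)
replace slot 1: 2·((-1)+1) − (-1) = 1 → (1,-1,1)
replace slot 3: 2·(1+(-1)) − 1 = -1 → (1,-1,-1)

1,-1,-1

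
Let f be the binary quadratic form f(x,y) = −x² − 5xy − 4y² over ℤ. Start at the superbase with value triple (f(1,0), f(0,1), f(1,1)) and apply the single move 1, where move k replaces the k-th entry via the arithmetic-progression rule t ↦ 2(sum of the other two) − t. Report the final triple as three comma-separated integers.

start (-1,-4,-10) = (f(1,0),f(0,1),f(1,1))
replace slot 1: 2·((-4)+(-10)) − (-1) = -27 → (-27,-4,-10)

-27,-4,-10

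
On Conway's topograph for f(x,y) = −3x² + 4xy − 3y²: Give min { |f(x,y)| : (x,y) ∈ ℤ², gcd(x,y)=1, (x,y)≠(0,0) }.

translate: b→2 (≡-4 mod 6), so (3,-4,3)→(3,2,2)
flip: (3,2,2)→(2,-2,3)
translate: b→2 (≡-2 mod 4), so (2,-2,3)→(2,2,3)
reduced (well bottom): (2,2,3) with a≤c, −a<b≤a
well minimum |f| = |-2| = 2 (negative-definite)

2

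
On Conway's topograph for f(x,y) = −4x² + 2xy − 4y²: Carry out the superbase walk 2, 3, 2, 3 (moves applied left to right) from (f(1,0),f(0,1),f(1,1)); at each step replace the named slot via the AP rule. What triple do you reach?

start (-4,-4,-6) = (f(1,0),f(0,1),f(1,1))
replace slot 2: 2·((-4)+(-6)) − (-4) = -16 → (-4,-16,-6)
replace slot 3: 2·((-4)+(-16)) − (-6) = -34 → (-4,-16,-34)
replace slot 2: 2·((-4)+(-34)) − (-16) = -60 → (-4,-60,-34)
replace slot 3: 2·((-4)+(-60)) − (-34) = -94 → (-4,-60,-94)

-4,-60,-94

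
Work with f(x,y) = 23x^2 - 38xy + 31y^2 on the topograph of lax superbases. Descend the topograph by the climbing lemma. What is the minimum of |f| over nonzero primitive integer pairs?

translate: b→8 (≡-38 mod 46), so (23,-38,31)→(23,8,16)
flip: (23,8,16)→(16,-8,23)
reduced (well bottom): (16,-8,23) with a≤c, −a<b≤a
well minimum = a = 16

16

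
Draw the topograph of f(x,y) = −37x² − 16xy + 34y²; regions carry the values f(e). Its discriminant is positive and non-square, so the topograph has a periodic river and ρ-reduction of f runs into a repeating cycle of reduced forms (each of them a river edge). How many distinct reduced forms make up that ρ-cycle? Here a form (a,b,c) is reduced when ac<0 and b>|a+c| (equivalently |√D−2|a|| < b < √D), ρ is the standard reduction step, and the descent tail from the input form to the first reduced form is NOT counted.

D = 5288, ⌊√D⌋ = 72
descent: ρ → (34,16,-37)  [lands on river]
river: ρ → (-37,58,13)
river: ρ → (13,72,-2)
river: ρ → (-2,72,13)
river: ρ → (13,58,-37)
river: ρ → (-37,16,34)
river: ρ → (34,52,-19)
river: ρ → (-19,62,19)
river: ρ → (19,52,-34)
river: ρ → (-34,16,37)
river: ρ → (37,58,-13)
river: ρ → (-13,72,2)
river: ρ → (2,72,-13)
river: ρ → (-13,58,37)
river: ρ → (37,16,-34)
river: ρ → (-34,52,19)
river: ρ → (19,62,-19)
river: ρ → (-19,52,34)
ρ-cycle length = 18 (tail of 1 descent step not counted)

18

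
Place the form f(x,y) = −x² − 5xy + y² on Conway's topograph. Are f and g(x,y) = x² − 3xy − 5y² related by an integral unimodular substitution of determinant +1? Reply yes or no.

D₁ = 29, D₂ = 29
river cycle of f (length 2): (1, 5, -1), (-1, 5, 1)
river cycle of g (length 2): (1, 5, -1), (-1, 5, 1)
cycles coincide ⇒ equivalent

yes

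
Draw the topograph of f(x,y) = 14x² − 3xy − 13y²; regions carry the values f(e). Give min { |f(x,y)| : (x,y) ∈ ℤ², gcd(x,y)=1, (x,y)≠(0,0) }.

descent: ρ → (-13,3,14)  [lands on river]
river: ρ → (14,25,-2)
river: ρ → (-2,27,1)
river: ρ → (1,27,-2)
river: ρ → (-2,25,14)
river: ρ → (14,3,-13)
river: ρ → (-13,23,4)
river: ρ → (4,25,-7)
river: ρ → (-7,17,16)
river: ρ → (16,15,-8)
river: ρ → (-8,17,14)
river: ρ → (14,11,-11)
river: ρ → (-11,11,14)
river: ρ → (14,17,-8)
river: ρ → (-8,15,16)
river: ρ → (16,17,-7)
river: ρ → (-7,25,4)
river: ρ → (4,23,-13)
closes: descent 1, river 18
min |a| on river = 1

1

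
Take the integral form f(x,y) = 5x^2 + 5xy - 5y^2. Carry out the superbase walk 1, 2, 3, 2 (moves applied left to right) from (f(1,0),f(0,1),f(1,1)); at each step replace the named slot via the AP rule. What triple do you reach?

start (5,-5,5) = (f(1,0),f(0,1),f(1,1))
replace slot 1: 2·((-5)+5) − 5 = -5 → (-5,-5,5)
replace slot 2: 2·((-5)+5) − (-5) = 5 → (-5,5,5)
replace slot 3: 2·((-5)+5) − 5 = -5 → (-5,5,-5)
replace slot 2: 2·((-5)+(-5)) − 5 = -25 → (-5,-25,-5)

-5,-25,-5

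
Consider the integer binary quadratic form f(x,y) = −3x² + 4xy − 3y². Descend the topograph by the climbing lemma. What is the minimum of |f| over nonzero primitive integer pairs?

translate: b→2 (≡-4 mod 6), so (3,-4,3)→(3,2,2)
flip: (3,2,2)→(2,-2,3)
translate: b→2 (≡-2 mod 4), so (2,-2,3)→(2,2,3)
reduced (well bottom): (2,2,3) with a≤c, −a<b≤a
well minimum |f| = |-2| = 2 (negative-definite)

2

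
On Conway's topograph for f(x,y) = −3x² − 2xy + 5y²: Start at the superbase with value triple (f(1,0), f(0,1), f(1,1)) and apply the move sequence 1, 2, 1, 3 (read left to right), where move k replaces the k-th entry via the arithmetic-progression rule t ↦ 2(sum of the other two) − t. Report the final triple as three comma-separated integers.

start (-3,5,0) = (f(1,0),f(0,1),f(1,1))
replace slot 1: 2·(5+0) − (-3) = 13 → (13,5,0)
replace slot 2: 2·(13+0) − 5 = 21 → (13,21,0)
replace slot 1: 2·(21+0) − 13 = 29 → (29,21,0)
replace slot 3: 2·(29+21) − 0 = 100 → (29,21,100)

29,21,100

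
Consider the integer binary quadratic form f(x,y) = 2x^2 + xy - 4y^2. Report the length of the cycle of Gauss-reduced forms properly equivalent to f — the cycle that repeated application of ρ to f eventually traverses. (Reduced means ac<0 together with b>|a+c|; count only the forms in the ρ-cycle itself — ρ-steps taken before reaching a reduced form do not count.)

D = 33, ⌊√D⌋ = 5
descent: ρ → (-4,-1,2)
descent: ρ → (2,5,-1)  [lands on river]
river: ρ → (-1,5,2)
river: ρ → (2,3,-3)
river: ρ → (-3,3,2)
ρ-cycle length = 4 (tail of 2 descent steps not counted)

4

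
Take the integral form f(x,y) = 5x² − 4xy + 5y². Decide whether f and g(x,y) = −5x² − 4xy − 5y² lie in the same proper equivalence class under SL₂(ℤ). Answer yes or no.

D₁ = -84, D₂ = -84
f: flip: (5,-4,5)→(5,4,5)
f: reduced (well bottom): (5,4,5) with a≤c, −a<b≤a
g is negative-definite; reduce −g:
−g: reduced (well bottom): (5,4,5) with a≤c, −a<b≤a
flip sign back: reduced form of g is (-5,-4,-5)
reduced forms (5, 4, 5) vs (-5, -4, -5) ⇒ inequivalent

no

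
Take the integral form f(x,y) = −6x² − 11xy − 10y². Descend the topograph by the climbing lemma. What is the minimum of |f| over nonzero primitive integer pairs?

translate: b→-1 (≡11 mod 12), so (6,11,10)→(6,-1,5)
flip: (6,-1,5)→(5,1,6)
reduced (well bottom): (5,1,6) with a≤c, −a<b≤a
well minimum |f| = |-5| = 5 (negative-definite)

5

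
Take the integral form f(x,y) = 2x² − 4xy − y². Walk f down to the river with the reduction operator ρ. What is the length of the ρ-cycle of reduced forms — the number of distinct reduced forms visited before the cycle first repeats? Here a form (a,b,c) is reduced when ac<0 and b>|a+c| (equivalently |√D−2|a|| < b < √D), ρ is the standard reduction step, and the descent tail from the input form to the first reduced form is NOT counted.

D = 24, ⌊√D⌋ = 4
descent: ρ → (-1,4,2)  [lands on river]
river: ρ → (2,4,-1)
ρ-cycle length = 2 (tail of 1 descent step not counted)

2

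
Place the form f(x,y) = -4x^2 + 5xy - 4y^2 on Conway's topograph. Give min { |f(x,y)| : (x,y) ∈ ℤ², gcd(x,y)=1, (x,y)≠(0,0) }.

translate: b→3 (≡-5 mod 8), so (4,-5,4)→(4,3,3)
flip: (4,3,3)→(3,-3,4)
translate: b→3 (≡-3 mod 6), so (3,-3,4)→(3,3,4)
reduced (well bottom): (3,3,4) with a≤c, −a<b≤a
well minimum |f| = |-3| = 3 (negative-definite)

3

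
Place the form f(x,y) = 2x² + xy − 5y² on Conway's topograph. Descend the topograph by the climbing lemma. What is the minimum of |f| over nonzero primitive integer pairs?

descent: ρ → (-5,-1,2)
descent: ρ → (2,5,-2)  [lands on river]
river: ρ → (-2,3,4)
river: ρ → (4,5,-1)
river: ρ → (-1,5,4)
river: ρ → (4,3,-2)
river: ρ → (-2,5,2)
river: ρ → (2,3,-4)
river: ρ → (-4,5,1)
river: ρ → (1,5,-4)
river: ρ → (-4,3,2)
closes: descent 2, river 10
min |a| on river = 1

1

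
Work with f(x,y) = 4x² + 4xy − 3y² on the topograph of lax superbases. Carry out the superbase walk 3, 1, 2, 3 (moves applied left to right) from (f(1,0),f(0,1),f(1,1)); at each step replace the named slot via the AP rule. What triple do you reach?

start (4,-3,5) = (f(1,0),f(0,1),f(1,1))
replace slot 3: 2·(4+(-3)) − 5 = -3 → (4,-3,-3)
replace slot 1: 2·((-3)+(-3)) − 4 = -16 → (-16,-3,-3)
replace slot 2: 2·((-16)+(-3)) − (-3) = -35 → (-16,-35,-3)
replace slot 3: 2·((-16)+(-35)) − (-3) = -99 → (-16,-35,-99)

-16,-35,-99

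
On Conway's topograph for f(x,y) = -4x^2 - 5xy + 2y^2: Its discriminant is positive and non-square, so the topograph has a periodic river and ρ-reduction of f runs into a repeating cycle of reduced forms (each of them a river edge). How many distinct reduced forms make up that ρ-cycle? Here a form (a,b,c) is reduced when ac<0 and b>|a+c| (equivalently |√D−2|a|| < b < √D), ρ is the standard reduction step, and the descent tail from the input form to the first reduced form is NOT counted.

D = 57, ⌊√D⌋ = 7
descent: ρ → (2,5,-4)  [lands on river]
river: ρ → (-4,3,3)
river: ρ → (3,3,-4)
river: ρ → (-4,5,2)
river: ρ → (2,7,-1)
river: ρ → (-1,7,2)
ρ-cycle length = 6 (tail of 1 descent step not counted)

6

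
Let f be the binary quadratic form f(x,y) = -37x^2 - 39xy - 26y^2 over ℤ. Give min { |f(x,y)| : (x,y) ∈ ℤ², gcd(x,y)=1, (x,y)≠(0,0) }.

translate: b→-35 (≡39 mod 74), so (37,39,26)→(37,-35,24)
flip: (37,-35,24)→(24,35,37)
translate: b→-13 (≡35 mod 48), so (24,35,37)→(24,-13,26)
reduced (well bottom): (24,-13,26) with a≤c, −a<b≤a
well minimum |f| = |-24| = 24 (negative-definite)

24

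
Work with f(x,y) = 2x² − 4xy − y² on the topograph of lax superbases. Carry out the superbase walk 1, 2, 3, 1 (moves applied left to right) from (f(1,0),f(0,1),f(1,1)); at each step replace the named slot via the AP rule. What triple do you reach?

start (2,-1,-3) = (f(1,0),f(0,1),f(1,1))
replace slot 1: 2·((-1)+(-3)) − 2 = -10 → (-10,-1,-3)
replace slot 2: 2·((-10)+(-3)) − (-1) = -25 → (-10,-25,-3)
replace slot 3: 2·((-10)+(-25)) − (-3) = -67 → (-10,-25,-67)
replace slot 1: 2·((-25)+(-67)) − (-10) = -174 → (-174,-25,-67)

-174,-25,-67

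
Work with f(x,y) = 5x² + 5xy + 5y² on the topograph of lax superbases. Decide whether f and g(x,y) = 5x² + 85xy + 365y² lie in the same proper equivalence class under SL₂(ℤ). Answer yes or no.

D₁ = -75, D₂ = -75
f: reduced (well bottom): (5,5,5) with a≤c, −a<b≤a
g: translate: b→5 (≡85 mod 10), so (5,85,365)→(5,5,5)
g: reduced (well bottom): (5,5,5) with a≤c, −a<b≤a
reduced forms (5, 5, 5) vs (5, 5, 5) ⇒ equivalent

yes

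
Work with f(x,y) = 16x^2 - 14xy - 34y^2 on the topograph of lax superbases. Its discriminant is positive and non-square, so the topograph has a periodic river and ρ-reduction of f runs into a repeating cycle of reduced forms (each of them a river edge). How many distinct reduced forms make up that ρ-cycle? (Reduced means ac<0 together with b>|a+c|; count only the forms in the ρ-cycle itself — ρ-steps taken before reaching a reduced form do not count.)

D = 2372, ⌊√D⌋ = 48
descent: ρ → (-34,14,16)
descent: ρ → (16,18,-32)  [lands on river]
river: ρ → (-32,46,2)
river: ρ → (2,46,-32)
river: ρ → (-32,18,16)
river: ρ → (16,46,-4)
river: ρ → (-4,42,38)
river: ρ → (38,34,-8)
river: ρ → (-8,46,8)
river: ρ → (8,34,-38)
river: ρ → (-38,42,4)
river: ρ → (4,46,-16)
river: ρ → (-16,18,32)
river: ρ → (32,46,-2)
river: ρ → (-2,46,32)
river: ρ → (32,18,-16)
river: ρ → (-16,46,4)
river: ρ → (4,42,-38)
river: ρ → (-38,34,8)
river: ρ → (8,46,-8)
river: ρ → (-8,34,38)
river: ρ → (38,42,-4)
river: ρ → (-4,46,16)
ρ-cycle length = 22 (tail of 2 descent steps not counted)

22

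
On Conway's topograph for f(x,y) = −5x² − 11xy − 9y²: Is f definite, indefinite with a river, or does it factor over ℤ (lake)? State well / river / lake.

D = b²−4ac = (-11)² − 4·(-5)·(-9) = -59
D < 0 ⇒ definite ⇒ every region one sign ⇒ single well

well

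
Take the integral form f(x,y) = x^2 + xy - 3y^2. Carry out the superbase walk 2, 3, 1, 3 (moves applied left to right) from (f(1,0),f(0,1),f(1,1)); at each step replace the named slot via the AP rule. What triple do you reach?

start (1,-3,-1) = (f(1,0),f(0,1),f(1,1))
replace slot 2: 2·(1+(-1)) − (-3) = 3 → (1,3,-1)
replace slot 3: 2·(1+3) − (-1) = 9 → (1,3,9)
replace slot 1: 2·(3+9) − 1 = 23 → (23,3,9)
replace slot 3: 2·(23+3) − 9 = 43 → (23,3,43)

23,3,43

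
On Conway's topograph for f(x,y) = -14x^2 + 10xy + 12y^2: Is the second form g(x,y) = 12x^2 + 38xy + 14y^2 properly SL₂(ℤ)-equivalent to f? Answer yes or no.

D₁ = 772, D₂ = 772
river cycle of f (length 30): (12, 14, -12), (-12, 10, 14), (14, 18, -8), (-8, 14, 18), (18, 22, -4), (-4, 26, 6), (6, 22, -12), (-12, 26, 2), (2, 26, -12), (-12, 22, 6), … (20 more)
river cycle of g (length 30): (14, 18, -8), (-8, 14, 18), (18, 22, -4), (-4, 26, 6), (6, 22, -12), (-12, 26, 2), (2, 26, -12), (-12, 22, 6), (6, 26, -4), (-4, 22, 18), … (20 more)
cycles coincide ⇒ equivalent

yes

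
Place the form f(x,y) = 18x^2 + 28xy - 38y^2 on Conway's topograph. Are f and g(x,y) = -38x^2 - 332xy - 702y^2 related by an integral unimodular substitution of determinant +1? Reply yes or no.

D₁ = 3520, D₂ = 3520
river cycle of f (length 6): (-38, 48, 8), (8, 48, -38), (-38, 28, 18), (18, 44, -22), (-22, 44, 18), (18, 28, -38)
river cycle of g (length 6): (-38, 48, 8), (8, 48, -38), (-38, 28, 18), (18, 44, -22), (-22, 44, 18), (18, 28, -38)
cycles coincide ⇒ equivalent

yes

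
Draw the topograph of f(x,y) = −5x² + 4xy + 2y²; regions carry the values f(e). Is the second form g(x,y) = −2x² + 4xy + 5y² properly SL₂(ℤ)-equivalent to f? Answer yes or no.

D₁ = 56, D₂ = 56
river cycle of f (length 4): (2, 4, -5), (-5, 6, 1), (1, 6, -5), (-5, 4, 2)
river cycle of g (length 4): (5, 6, -1), (-1, 6, 5), (5, 4, -2), (-2, 4, 5)
cycles differ ⇒ inequivalent

no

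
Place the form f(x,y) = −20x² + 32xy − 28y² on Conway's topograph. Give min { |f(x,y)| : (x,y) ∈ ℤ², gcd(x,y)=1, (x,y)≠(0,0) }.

translate: b→8 (≡-32 mod 40), so (20,-32,28)→(20,8,16)
flip: (20,8,16)→(16,-8,20)
reduced (well bottom): (16,-8,20) with a≤c, −a<b≤a
well minimum |f| = |-16| = 16 (negative-definite)

16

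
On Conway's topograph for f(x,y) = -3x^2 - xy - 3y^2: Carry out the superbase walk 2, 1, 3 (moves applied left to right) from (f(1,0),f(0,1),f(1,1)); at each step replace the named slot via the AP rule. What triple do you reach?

start (-3,-3,-7) = (f(1,0),f(0,1),f(1,1))
replace slot 2: 2·((-3)+(-7)) − (-3) = -17 → (-3,-17,-7)
replace slot 1: 2·((-17)+(-7)) − (-3) = -45 → (-45,-17,-7)
replace slot 3: 2·((-45)+(-17)) − (-7) = -117 → (-45,-17,-117)

-45,-17,-117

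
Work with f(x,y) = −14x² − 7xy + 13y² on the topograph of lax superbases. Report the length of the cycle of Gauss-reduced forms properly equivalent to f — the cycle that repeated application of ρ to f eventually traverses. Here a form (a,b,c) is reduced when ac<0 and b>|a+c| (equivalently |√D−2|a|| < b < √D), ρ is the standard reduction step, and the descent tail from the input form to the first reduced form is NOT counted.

D = 777, ⌊√D⌋ = 27
descent: ρ → (13,7,-14)  [lands on river]
river: ρ → (-14,21,6)
river: ρ → (6,27,-2)
river: ρ → (-2,25,19)
river: ρ → (19,13,-8)
river: ρ → (-8,19,13)
ρ-cycle length = 6 (tail of 1 descent step not counted)

6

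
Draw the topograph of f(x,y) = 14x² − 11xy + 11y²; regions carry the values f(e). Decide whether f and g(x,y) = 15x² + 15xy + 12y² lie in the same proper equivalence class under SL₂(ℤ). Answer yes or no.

D₁ = -495, D₂ = -495
f: flip: (14,-11,11)→(11,11,14)
f: reduced (well bottom): (11,11,14) with a≤c, −a<b≤a
g: flip: (15,15,12)→(12,-15,15)
g: translate: b→9 (≡-15 mod 24), so (12,-15,15)→(12,9,12)
g: reduced (well bottom): (12,9,12) with a≤c, −a<b≤a
reduced forms (11, 11, 14) vs (12, 9, 12) ⇒ inequivalent

no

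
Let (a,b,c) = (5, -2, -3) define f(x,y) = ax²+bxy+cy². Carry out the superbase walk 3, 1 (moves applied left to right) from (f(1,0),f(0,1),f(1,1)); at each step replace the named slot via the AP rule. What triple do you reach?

start (5,-3,0) = (f(1,0),f(0,1),f(1,1))
replace slot 3: 2·(5+(-3)) − 0 = 4 → (5,-3,4)
replace slot 1: 2·((-3)+4) − 5 = -3 → (-3,-3,4)

-3,-3,4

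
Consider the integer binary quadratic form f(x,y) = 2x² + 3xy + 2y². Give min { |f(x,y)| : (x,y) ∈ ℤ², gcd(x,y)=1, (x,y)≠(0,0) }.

translate: b→-1 (≡3 mod 4), so (2,3,2)→(2,-1,1)
flip: (2,-1,1)→(1,1,2)
reduced (well bottom): (1,1,2) with a≤c, −a<b≤a
well minimum = a = 1

1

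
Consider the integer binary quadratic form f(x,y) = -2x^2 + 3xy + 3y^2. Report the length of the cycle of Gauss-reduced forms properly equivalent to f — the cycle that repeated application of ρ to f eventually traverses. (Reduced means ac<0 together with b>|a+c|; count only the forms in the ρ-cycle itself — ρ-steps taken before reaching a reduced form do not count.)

D = 33, ⌊√D⌋ = 5
river: ρ → (3,3,-2)
river: ρ → (-2,5,1)
river: ρ → (1,5,-2)
river: ρ → (-2,3,3)
ρ-cycle length = 4 (tail of 0 descent steps not counted)

4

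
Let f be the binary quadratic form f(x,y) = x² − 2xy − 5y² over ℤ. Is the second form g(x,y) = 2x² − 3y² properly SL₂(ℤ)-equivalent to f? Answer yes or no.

D₁ = 24, D₂ = 24
river cycle of f (length 2): (1, 4, -2), (-2, 4, 1)
river cycle of g (length 2): (2, 4, -1), (-1, 4, 2)
cycles differ ⇒ inequivalent

no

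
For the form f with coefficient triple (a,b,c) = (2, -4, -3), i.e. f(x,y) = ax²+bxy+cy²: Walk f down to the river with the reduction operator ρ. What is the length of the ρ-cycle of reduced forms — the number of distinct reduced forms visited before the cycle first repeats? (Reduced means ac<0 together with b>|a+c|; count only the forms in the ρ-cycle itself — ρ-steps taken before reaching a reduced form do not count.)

D = 40, ⌊√D⌋ = 6
descent: ρ → (-3,4,2)  [lands on river]
river: ρ → (2,4,-3)
river: ρ → (-3,2,3)
river: ρ → (3,4,-2)
river: ρ → (-2,4,3)
river: ρ → (3,2,-3)
ρ-cycle length = 6 (tail of 1 descent step not counted)

6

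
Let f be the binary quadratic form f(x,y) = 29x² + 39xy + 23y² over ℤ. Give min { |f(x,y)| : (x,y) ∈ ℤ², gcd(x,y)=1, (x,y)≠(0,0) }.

translate: b→-19 (≡39 mod 58), so (29,39,23)→(29,-19,13)
flip: (29,-19,13)→(13,19,29)
translate: b→-7 (≡19 mod 26), so (13,19,29)→(13,-7,23)
reduced (well bottom): (13,-7,23) with a≤c, −a<b≤a
well minimum = a = 13

13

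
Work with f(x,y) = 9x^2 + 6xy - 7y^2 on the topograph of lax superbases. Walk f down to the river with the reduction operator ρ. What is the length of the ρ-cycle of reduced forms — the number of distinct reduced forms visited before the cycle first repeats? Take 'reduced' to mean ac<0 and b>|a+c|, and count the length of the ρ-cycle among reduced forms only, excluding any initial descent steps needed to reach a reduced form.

D = 288, ⌊√D⌋ = 16
river: ρ → (-7,8,8)
river: ρ → (8,8,-7)
river: ρ → (-7,6,9)
river: ρ → (9,12,-4)
river: ρ → (-4,12,9)
river: ρ → (9,6,-7)
ρ-cycle length = 6 (tail of 0 descent steps not counted)

6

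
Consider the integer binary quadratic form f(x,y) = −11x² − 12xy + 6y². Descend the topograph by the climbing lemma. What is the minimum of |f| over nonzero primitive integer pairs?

descent: ρ → (6,12,-11)  [lands on river]
river: ρ → (-11,10,7)
river: ρ → (7,18,-3)
river: ρ → (-3,18,7)
river: ρ → (7,10,-11)
river: ρ → (-11,12,6)
closes: descent 1, river 6
min |a| on river = 3

3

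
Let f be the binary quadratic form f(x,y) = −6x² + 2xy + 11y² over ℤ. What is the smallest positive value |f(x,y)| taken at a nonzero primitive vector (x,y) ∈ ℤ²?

descent: ρ → (11,-2,-6)
descent: ρ → (-6,14,3)  [lands on river]
river: ρ → (3,16,-1)
river: ρ → (-1,16,3)
river: ρ → (3,14,-6)
river: ρ → (-6,10,7)
river: ρ → (7,4,-9)
river: ρ → (-9,14,2)
river: ρ → (2,14,-9)
river: ρ → (-9,4,7)
river: ρ → (7,10,-6)
closes: descent 2, river 10
min |a| on river = 1

1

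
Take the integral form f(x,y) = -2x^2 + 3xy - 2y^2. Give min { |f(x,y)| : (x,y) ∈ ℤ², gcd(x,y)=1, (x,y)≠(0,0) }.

translate: b→1 (≡-3 mod 4), so (2,-3,2)→(2,1,1)
flip: (2,1,1)→(1,-1,2)
translate: b→1 (≡-1 mod 2), so (1,-1,2)→(1,1,2)
reduced (well bottom): (1,1,2) with a≤c, −a<b≤a
well minimum |f| = |-1| = 1 (negative-definite)

1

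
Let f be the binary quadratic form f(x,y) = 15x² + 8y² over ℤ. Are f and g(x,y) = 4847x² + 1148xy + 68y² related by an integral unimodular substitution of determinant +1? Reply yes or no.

D₁ = -480, D₂ = -480
f: flip: (15,0,8)→(8,0,15)
f: reduced (well bottom): (8,0,15) with a≤c, −a<b≤a
g: flip: (4847,1148,68)→(68,-1148,4847)
g: translate: b→-60 (≡-1148 mod 136), so (68,-1148,4847)→(68,-60,15)
g: flip: (68,-60,15)→(15,60,68)
g: translate: b→0 (≡60 mod 30), so (15,60,68)→(15,0,8)
g: flip: (15,0,8)→(8,0,15)
g: reduced (well bottom): (8,0,15) with a≤c, −a<b≤a
reduced forms (8, 0, 15) vs (8, 0, 15) ⇒ equivalent

yes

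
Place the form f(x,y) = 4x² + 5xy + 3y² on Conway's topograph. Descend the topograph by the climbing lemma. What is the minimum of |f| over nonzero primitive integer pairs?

translate: b→-3 (≡5 mod 8), so (4,5,3)→(4,-3,2)
flip: (4,-3,2)→(2,3,4)
translate: b→-1 (≡3 mod 4), so (2,3,4)→(2,-1,3)
reduced (well bottom): (2,-1,3) with a≤c, −a<b≤a
well minimum = a = 2

2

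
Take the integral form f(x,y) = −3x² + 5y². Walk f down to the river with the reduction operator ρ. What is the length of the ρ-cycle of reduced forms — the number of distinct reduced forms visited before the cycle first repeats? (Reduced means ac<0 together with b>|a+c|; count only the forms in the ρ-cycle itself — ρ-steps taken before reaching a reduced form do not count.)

D = 60, ⌊√D⌋ = 7
descent: ρ → (5,0,-3)
descent: ρ → (-3,6,2)  [lands on river]
river: ρ → (2,6,-3)
ρ-cycle length = 2 (tail of 2 descent steps not counted)

2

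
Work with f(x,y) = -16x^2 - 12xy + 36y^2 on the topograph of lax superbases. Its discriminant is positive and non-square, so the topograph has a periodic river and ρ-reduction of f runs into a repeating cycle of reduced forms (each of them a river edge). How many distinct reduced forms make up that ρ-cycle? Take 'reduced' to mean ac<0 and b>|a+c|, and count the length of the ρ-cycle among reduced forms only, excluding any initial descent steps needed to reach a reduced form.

D = 2448, ⌊√D⌋ = 49
descent: ρ → (36,12,-16)
descent: ρ → (-16,20,32)  [lands on river]
river: ρ → (32,44,-4)
river: ρ → (-4,44,32)
river: ρ → (32,20,-16)
river: ρ → (-16,44,8)
river: ρ → (8,36,-36)
river: ρ → (-36,36,8)
river: ρ → (8,44,-16)
ρ-cycle length = 8 (tail of 2 descent steps not counted)

8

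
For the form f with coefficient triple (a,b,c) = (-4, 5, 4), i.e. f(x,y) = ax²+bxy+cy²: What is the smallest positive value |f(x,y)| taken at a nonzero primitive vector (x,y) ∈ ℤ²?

river: ρ → (4,3,-5)
river: ρ → (-5,7,2)
river: ρ → (2,9,-1)
river: ρ → (-1,9,2)
river: ρ → (2,7,-5)
river: ρ → (-5,3,4)
river: ρ → (4,5,-4)
river: ρ → (-4,3,5)
river: ρ → (5,7,-2)
river: ρ → (-2,9,1)
river: ρ → (1,9,-2)
river: ρ → (-2,7,5)
river: ρ → (5,3,-4)
river: ρ → (-4,5,4)
closes: descent 0, river 14
min |a| on river = 1

1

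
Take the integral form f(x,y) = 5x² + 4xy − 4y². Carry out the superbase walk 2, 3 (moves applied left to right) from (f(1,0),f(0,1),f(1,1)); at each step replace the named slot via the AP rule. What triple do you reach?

start (5,-4,5) = (f(1,0),f(0,1),f(1,1))
replace slot 2: 2·(5+5) − (-4) = 24 → (5,24,5)
replace slot 3: 2·(5+24) − 5 = 53 → (5,24,53)

5,24,53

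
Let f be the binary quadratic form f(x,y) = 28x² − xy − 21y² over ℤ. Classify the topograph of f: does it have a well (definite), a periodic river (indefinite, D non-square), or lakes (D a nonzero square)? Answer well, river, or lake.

D = b²−4ac = (-1)² − 4·28·(-21) = 2353
D > 0 non-square ⇒ indefinite ⇒ periodic river

river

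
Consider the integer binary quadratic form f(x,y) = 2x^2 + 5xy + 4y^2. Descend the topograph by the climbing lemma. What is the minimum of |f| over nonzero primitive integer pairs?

translate: b→1 (≡5 mod 4), so (2,5,4)→(2,1,1)
flip: (2,1,1)→(1,-1,2)
translate: b→1 (≡-1 mod 2), so (1,-1,2)→(1,1,2)
reduced (well bottom): (1,1,2) with a≤c, −a<b≤a
well minimum = a = 1

1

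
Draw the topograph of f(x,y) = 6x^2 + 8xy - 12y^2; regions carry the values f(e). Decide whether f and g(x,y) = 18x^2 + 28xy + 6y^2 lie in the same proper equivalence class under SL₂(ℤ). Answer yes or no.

D₁ = 352, D₂ = 352
river cycle of f (length 6): (-12, 16, 2), (2, 16, -12), (-12, 8, 6), (6, 16, -4), (-4, 16, 6), (6, 8, -12)
river cycle of g (length 6): (6, 8, -12), (-12, 16, 2), (2, 16, -12), (-12, 8, 6), (6, 16, -4), (-4, 16, 6)
cycles coincide ⇒ equivalent

yes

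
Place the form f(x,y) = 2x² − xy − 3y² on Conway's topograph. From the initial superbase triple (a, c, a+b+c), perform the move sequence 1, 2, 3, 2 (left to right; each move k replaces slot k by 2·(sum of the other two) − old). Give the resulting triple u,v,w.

start (2,-3,-2) = (f(1,0),f(0,1),f(1,1))
replace slot 1: 2·((-3)+(-2)) − 2 = -12 → (-12,-3,-2)
replace slot 2: 2·((-12)+(-2)) − (-3) = -25 → (-12,-25,-2)
replace slot 3: 2·((-12)+(-25)) − (-2) = -72 → (-12,-25,-72)
replace slot 2: 2·((-12)+(-72)) − (-25) = -143 → (-12,-143,-72)

-12,-143,-72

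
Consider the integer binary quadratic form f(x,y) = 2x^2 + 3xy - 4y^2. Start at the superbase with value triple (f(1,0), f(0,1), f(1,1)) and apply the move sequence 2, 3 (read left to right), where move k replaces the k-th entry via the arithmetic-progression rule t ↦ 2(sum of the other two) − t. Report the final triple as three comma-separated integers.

start (2,-4,1) = (f(1,0),f(0,1),f(1,1))
replace slot 2: 2·(2+1) − (-4) = 10 → (2,10,1)
replace slot 3: 2·(2+10) − 1 = 23 → (2,10,23)

2,10,23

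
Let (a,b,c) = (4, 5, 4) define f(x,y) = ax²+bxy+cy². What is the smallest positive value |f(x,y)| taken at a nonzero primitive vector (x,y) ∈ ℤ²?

translate: b→-3 (≡5 mod 8), so (4,5,4)→(4,-3,3)
flip: (4,-3,3)→(3,3,4)
reduced (well bottom): (3,3,4) with a≤c, −a<b≤a
well minimum = a = 3

3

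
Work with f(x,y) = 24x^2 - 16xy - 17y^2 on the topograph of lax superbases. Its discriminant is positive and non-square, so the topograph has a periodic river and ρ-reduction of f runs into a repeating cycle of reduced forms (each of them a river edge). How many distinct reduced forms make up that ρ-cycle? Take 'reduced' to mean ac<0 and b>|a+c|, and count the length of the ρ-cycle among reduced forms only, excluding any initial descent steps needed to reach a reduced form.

D = 1888, ⌊√D⌋ = 43
descent: ρ → (-17,16,24)  [lands on river]
river: ρ → (24,32,-9)
river: ρ → (-9,40,8)
river: ρ → (8,40,-9)
river: ρ → (-9,32,24)
river: ρ → (24,16,-17)
river: ρ → (-17,18,23)
river: ρ → (23,28,-12)
river: ρ → (-12,20,31)
river: ρ → (31,42,-1)
river: ρ → (-1,42,31)
river: ρ → (31,20,-12)
river: ρ → (-12,28,23)
river: ρ → (23,18,-17)
ρ-cycle length = 14 (tail of 1 descent step not counted)

14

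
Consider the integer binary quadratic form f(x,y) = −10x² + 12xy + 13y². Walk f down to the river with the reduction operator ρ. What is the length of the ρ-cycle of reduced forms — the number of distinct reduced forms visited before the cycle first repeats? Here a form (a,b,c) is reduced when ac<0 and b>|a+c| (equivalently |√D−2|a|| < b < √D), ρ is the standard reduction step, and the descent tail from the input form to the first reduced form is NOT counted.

D = 664, ⌊√D⌋ = 25
river: ρ → (13,14,-9)
river: ρ → (-9,22,5)
river: ρ → (5,18,-17)
river: ρ → (-17,16,6)
river: ρ → (6,20,-11)
river: ρ → (-11,24,2)
river: ρ → (2,24,-11)
river: ρ → (-11,20,6)
river: ρ → (6,16,-17)
river: ρ → (-17,18,5)
river: ρ → (5,22,-9)
river: ρ → (-9,14,13)
river: ρ → (13,12,-10)
river: ρ → (-10,8,15)
river: ρ → (15,22,-3)
river: ρ → (-3,20,22)
river: ρ → (22,24,-1)
river: ρ → (-1,24,22)
river: ρ → (22,20,-3)
river: ρ → (-3,22,15)
river: ρ → (15,8,-10)
river: ρ → (-10,12,13)
ρ-cycle length = 22 (tail of 0 descent steps not counted)

22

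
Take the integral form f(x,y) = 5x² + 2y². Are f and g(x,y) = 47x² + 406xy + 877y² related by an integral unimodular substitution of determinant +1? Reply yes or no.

D₁ = -40, D₂ = -40
f: flip: (5,0,2)→(2,0,5)
f: reduced (well bottom): (2,0,5) with a≤c, −a<b≤a
g: translate: b→30 (≡406 mod 94), so (47,406,877)→(47,30,5)
g: flip: (47,30,5)→(5,-30,47)
g: translate: b→0 (≡-30 mod 10), so (5,-30,47)→(5,0,2)
g: flip: (5,0,2)→(2,0,5)
g: reduced (well bottom): (2,0,5) with a≤c, −a<b≤a
reduced forms (2, 0, 5) vs (2, 0, 5) ⇒ equivalent

yes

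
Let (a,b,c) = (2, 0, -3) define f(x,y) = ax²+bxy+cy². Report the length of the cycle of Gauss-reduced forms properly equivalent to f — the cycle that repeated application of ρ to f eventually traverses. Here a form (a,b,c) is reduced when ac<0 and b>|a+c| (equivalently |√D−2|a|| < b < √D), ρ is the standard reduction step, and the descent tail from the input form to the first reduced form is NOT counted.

D = 24, ⌊√D⌋ = 4
descent: ρ → (-3,0,2)
descent: ρ → (2,4,-1)  [lands on river]
river: ρ → (-1,4,2)
ρ-cycle length = 2 (tail of 2 descent steps not counted)

2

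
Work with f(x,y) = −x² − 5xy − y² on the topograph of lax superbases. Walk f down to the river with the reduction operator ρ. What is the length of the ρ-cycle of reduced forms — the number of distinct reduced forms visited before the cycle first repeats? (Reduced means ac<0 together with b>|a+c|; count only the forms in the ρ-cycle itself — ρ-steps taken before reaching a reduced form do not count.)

D = 21, ⌊√D⌋ = 4
descent: ρ → (-1,3,3)  [lands on river]
river: ρ → (3,3,-1)
ρ-cycle length = 2 (tail of 1 descent step not counted)

2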